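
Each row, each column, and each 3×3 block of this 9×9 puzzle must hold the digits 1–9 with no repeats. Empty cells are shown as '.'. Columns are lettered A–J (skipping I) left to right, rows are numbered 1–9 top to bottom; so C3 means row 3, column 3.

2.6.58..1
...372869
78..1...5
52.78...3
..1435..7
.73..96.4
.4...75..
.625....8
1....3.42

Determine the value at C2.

5

D1 = 9: row 1 has {1,2,5,6,8}; col 4 has {3,4,5,7}; box has {1,2,3,5,7,8} → only 9 remains.
A2 = 4: row 2 has {2,3,6,7,8,9}; col 1 has {1,2,5,7}; box has {2,6,7,8} → only 4 remains.
C2 = 5: row 2 has {2,3,4,6,7,8,9}; col 3 has {1,2,3,6}; box has {2,4,6,7,8} → only 5 remains.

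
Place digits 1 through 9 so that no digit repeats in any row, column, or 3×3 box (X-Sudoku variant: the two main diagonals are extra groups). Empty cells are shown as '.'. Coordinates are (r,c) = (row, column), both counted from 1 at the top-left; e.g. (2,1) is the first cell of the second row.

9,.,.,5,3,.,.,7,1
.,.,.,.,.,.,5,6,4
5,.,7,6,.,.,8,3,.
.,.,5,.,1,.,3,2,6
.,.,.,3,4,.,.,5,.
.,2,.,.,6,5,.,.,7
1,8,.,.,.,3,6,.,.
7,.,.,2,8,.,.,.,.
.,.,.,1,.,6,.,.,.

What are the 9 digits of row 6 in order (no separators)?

(1,7) = 2 (sole candidate).
(3,9) = 9 (sole candidate).
(4,4) = 8 (sole candidate).
(5,9) = 8 (sole candidate).
(6,4) = 9: row 6 has {2,5,6,7}; col 4 has {1,2,3,5,6,8}; box has {1,3,4,5,6,8}; anti-diagonal has {1,4,6,8} → only 9 remains.
(7,3) = 2 (sole candidate).
(7,9) = 5 (sole candidate).
(8,8) = 1 (sole candidate).
(8,9) = 3 (sole candidate).
(9,1) = 3 (sole candidate).
(9,9) = 2 (sole candidate).
(2,2) = 3 (sole candidate).
(2,4) = 7 (sole candidate).
(3,5) = 2 (sole candidate).
(4,1) = 4 (sole candidate).
(4,6) = 7 (sole candidate).
(5,1) = 6 (sole candidate).
(5,6) = 2 (sole candidate).
(6,1) = 8: row 6 has {2,5,6,7,9}; col 1 has {1,3,4,5,6,7,9}; box has {2,4,5,6} → only 8 remains.
(6,8) = 4: row 6 has {2,5,6,7,8,9}; col 8 has {1,2,3,5,6,7}; box has {2,3,5,6,7,8} → only 4 remains.
(7,4) = 4 (sole candidate).
(7,8) = 9 (sole candidate).
(8,2) = 5 (sole candidate).
(8,6) = 9 (sole candidate).
(8,7) = 4 (sole candidate).
(9,7) = 7 (sole candidate).
(9,8) = 8 (sole candidate).
(2,1) = 2 (sole candidate).
(2,5) = 9 (sole candidate).
(4,2) = 9 (sole candidate).
(5,3) = 1 (sole candidate).
(5,7) = 9 (sole candidate).
(6,3) = 3: row 6 has {2,4,5,6,7,8,9}; col 3 has {1,2,5,7}; box has {1,2,4,5,6,8,9} → only 3 remains.
(6,7) = 1: row 6 has {2,3,4,5,6,7,8,9}; col 7 has {2,3,4,5,6,7,8,9}; box has {2,3,4,5,6,7,8,9} → only 1 remains.

823965147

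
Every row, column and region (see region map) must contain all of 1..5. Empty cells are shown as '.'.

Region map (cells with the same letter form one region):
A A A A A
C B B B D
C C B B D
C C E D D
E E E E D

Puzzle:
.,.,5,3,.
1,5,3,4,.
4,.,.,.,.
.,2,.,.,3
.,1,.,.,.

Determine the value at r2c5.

r1c1 = 2: row 1 has {3,5}; col 1 has {1,4}; region has {3,5} → only 2 remains.
r1c2 = 4: row 1 has {2,3,5}; col 2 has {1,2,5}; region has {2,3,5} → only 4 remains.
r1c5 = 1: row 1 has {2,3,4,5}; col 5 has {3}; region has {2,3,4,5} → only 1 remains.
r2c5 = 2: row 2 has {1,3,4,5}; col 5 has {1,3}; region has {3} → only 2 remains.

2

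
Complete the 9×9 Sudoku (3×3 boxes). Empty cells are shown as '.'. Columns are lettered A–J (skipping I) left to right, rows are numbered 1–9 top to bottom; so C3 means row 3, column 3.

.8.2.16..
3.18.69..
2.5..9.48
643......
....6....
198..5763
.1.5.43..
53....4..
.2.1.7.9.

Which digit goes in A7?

B2 = 7: row 2 has {1,3,6,8,9}; col 2 has {1,2,3,4,8,9}; box has {1,2,3,5,8} → only 7 remains.
B3 = 6: row 3 has {2,4,5,8,9}; col 2 has {1,2,3,4,7,8,9}; box has {1,2,3,5,7,8} → only 6 remains.
G3 = 1: row 3 has {2,4,5,6,8,9}; col 7 has {3,4,6,7,9}; box has {4,6,8,9} → only 1 remains.
A5 = 7: row 5 has {6}; col 1 has {1,2,3,5,6}; box has {1,3,4,6,8,9} → only 7 remains.
B5 = 5: row 5 has {6,7}; col 2 has {1,2,3,4,6,7,8,9}; box has {1,3,4,6,7,8,9} → only 5 remains.
C5 = 2: row 5 has {5,6,7}; col 3 has {1,3,5,8}; box has {1,3,4,5,6,7,8,9} → only 2 remains.
G5 = 8: row 5 has {2,5,6,7}; col 7 has {1,3,4,6,7,9}; box has {3,6,7} → only 8 remains.
H5 = 1: row 5 has {2,5,6,7,8}; col 8 has {4,6,9}; box has {3,6,7,8} → only 1 remains.
D6 = 4: row 6 has {1,3,5,6,7,8,9}; col 4 has {1,2,5,8}; box has {5,6} → only 4 remains.
E6 = 2: row 6 has {1,3,4,5,6,7,8,9}; col 5 has {6}; box has {4,5,6} → only 2 remains.
G9 = 5: row 9 has {1,2,7,9}; col 7 has {1,3,4,6,7,8,9}; box has {3,4,9} → only 5 remains.
J9 = 6: row 9 has {1,2,5,7,9}; col 9 has {3,8}; box has {3,4,5,9} → only 6 remains.
F4 = 8: row 4 has {3,4,6}; col 6 has {1,4,5,6,7,9}; box has {2,4,5,6} → only 8 remains.
G4 = 2: row 4 has {3,4,6,8}; col 7 has {1,3,4,5,6,7,8,9}; box has {1,3,6,7,8} → only 2 remains.
H4 = 5: row 4 has {2,3,4,6,8}; col 8 has {1,4,6,9}; box has {1,2,3,6,7,8} → only 5 remains.
J4 = 9: row 4 has {2,3,4,5,6,8}; col 9 has {3,6,8}; box has {1,2,3,5,6,7,8} → only 9 remains.
F5 = 3: row 5 has {1,2,5,6,7,8}; col 6 has {1,4,5,6,7,8,9}; box has {2,4,5,6,8} → only 3 remains.
J5 = 4: row 5 has {1,2,3,5,6,7,8}; col 9 has {3,6,8,9}; box has {1,2,3,5,6,7,8,9} → only 4 remains.
F8 = 2: row 8 has {3,4,5}; col 6 has {1,3,4,5,6,7,8,9}; box has {1,4,5,7} → only 2 remains.
C9 = 4: row 9 has {1,2,5,6,7,9}; col 3 has {1,2,3,5,8}; box has {1,2,3,5} → only 4 remains.
C1 = 9: row 1 has {1,2,6,8}; col 3 has {1,2,3,4,5,8}; box has {1,2,3,5,6,7,8} → only 9 remains.
H2 = 2: row 2 has {1,3,6,7,8,9}; col 8 has {1,4,5,6,9}; box has {1,4,6,8,9} → only 2 remains.
J2 = 5: row 2 has {1,2,3,6,7,8,9}; col 9 has {3,4,6,8,9}; box has {1,2,4,6,8,9} → only 5 remains.
D4 = 7: row 4 has {2,3,4,5,6,8,9}; col 4 has {1,2,4,5,8}; box has {2,3,4,5,6,8} → only 7 remains.
E4 = 1: row 4 has {2,3,4,5,6,7,8,9}; col 5 has {2,6}; box has {2,3,4,5,6,7,8} → only 1 remains.
D5 = 9: row 5 has {1,2,3,4,5,6,7,8}; col 4 has {1,2,4,5,7,8}; box has {1,2,3,4,5,6,7,8} → only 9 remains.
D8 = 6: row 8 has {2,3,4,5}; col 4 has {1,2,4,5,7,8,9}; box has {1,2,4,5,7} → only 6 remains.
A9 = 8: row 9 has {1,2,4,5,6,7,9}; col 1 has {1,2,3,5,6,7}; box has {1,2,3,4,5} → only 8 remains.
E9 = 3: row 9 has {1,2,4,5,6,7,8,9}; col 5 has {1,2,6}; box has {1,2,4,5,6,7} → only 3 remains.
A1 = 4: row 1 has {1,2,6,8,9}; col 1 has {1,2,3,5,6,7,8}; box has {1,2,3,5,6,7,8,9} → only 4 remains.
J1 = 7: row 1 has {1,2,4,6,8,9}; col 9 has {3,4,5,6,8,9}; box has {1,2,4,5,6,8,9} → only 7 remains.
E2 = 4: row 2 has {1,2,3,5,6,7,8,9}; col 5 has {1,2,3,6}; box has {1,2,6,8,9} → only 4 remains.
D3 = 3: row 3 has {1,2,4,5,6,8,9}; col 4 has {1,2,4,5,6,7,8,9}; box has {1,2,4,6,8,9} → only 3 remains.
E3 = 7: row 3 has {1,2,3,4,5,6,8,9}; col 5 has {1,2,3,4,6}; box has {1,2,3,4,6,8,9} → only 7 remains.
A7 = 9: row 7 has {1,3,4,5}; col 1 has {1,2,3,4,5,6,7,8}; box has {1,2,3,4,5,8} → only 9 remains.

9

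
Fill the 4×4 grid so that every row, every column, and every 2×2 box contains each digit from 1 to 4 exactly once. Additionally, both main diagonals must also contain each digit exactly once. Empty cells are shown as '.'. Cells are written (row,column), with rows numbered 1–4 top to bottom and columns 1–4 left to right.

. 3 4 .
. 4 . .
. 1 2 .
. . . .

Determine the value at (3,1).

3

(1,1) = 1 (sole candidate).
(1,4) = 2 (sole candidate).
(2,1) = 2 (sole candidate).
(2,3) = 3 (sole candidate).
(2,4) = 1 (sole candidate).
(4,1) = 4 (sole candidate).
(4,2) = 2 (sole candidate).
(4,3) = 1 (sole candidate).
(4,4) = 3 (sole candidate).
(3,1) = 3: row 3 has {1,2}; col 1 has {1,2,4}; box has {1,2,4} → only 3 remains.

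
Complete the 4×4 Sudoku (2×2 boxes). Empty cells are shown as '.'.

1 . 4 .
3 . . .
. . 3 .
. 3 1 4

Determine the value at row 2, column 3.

row 1, column 2 = 2 (sole candidate).
row 1, column 4 = 3 (sole candidate).
row 2, column 2 = 4 (sole candidate).
row 2, column 3 = 2: row 2 has {3,4}; col 3 has {1,3,4}; box has {3,4} → only 2 remains.

2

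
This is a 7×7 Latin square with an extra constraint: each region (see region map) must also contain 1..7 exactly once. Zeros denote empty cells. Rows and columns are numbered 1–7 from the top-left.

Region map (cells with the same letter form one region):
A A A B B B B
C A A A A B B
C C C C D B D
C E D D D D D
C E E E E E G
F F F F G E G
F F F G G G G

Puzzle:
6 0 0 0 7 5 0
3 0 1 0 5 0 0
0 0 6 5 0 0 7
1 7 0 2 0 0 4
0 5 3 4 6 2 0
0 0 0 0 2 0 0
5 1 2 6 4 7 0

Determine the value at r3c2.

r1c3 = 4: row 1 has {5,6,7}; col 3 has {1,2,3,6}; region has {1,5,6} → only 4 remains.
r2c2 = 2: row 2 has {1,3,5}; col 2 has {1,5,7}; region has {1,4,5,6} → only 2 remains.
r2c4 = 7: row 2 has {1,2,3,5}; col 4 has {2,4,5,6}; region has {1,2,4,5,6} → only 7 remains.
r2c7 = 6: row 2 has {1,2,3,5,7}; col 7 has {4,7}; region has {5,7} → only 6 remains.
r3c2 = 4: row 3 has {5,6,7}; col 2 has {1,2,5,7}; region has {1,3,5,6} → only 4 remains.

4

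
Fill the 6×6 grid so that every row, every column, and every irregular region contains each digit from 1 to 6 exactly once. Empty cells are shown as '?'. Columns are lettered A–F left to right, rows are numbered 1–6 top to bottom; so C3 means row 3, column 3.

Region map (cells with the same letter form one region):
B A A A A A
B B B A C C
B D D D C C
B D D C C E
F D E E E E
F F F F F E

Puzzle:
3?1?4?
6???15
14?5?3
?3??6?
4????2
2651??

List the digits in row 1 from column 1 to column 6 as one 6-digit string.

351246

F1 = 6: row 1 has {1,3,4}; col 6 has {2,3,5}; region has {1,4} → only 6 remains.
B2 = 2: row 2 has {1,5,6}; col 2 has {3,4,6}; region has {1,3,6} → only 2 remains.
C2 = 4: row 2 has {1,2,5,6}; col 3 has {1,5}; region has {1,2,3,6} → only 4 remains.
D2 = 3: row 2 has {1,2,4,5,6}; col 4 has {1,5}; region has {1,4,6} → only 3 remains.
E3 = 2: row 3 has {1,3,4,5}; col 5 has {1,4,6}; region has {1,3,5,6} → only 2 remains.
A4 = 5: row 4 has {3,6}; col 1 has {1,2,3,4,6}; region has {1,2,3,4,6} → only 5 remains.
C4 = 2: row 4 has {3,5,6}; col 3 has {1,4,5}; region has {3,4,5} → only 2 remains.
D4 = 4: row 4 has {2,3,5,6}; col 4 has {1,3,5}; region has {1,2,3,5,6} → only 4 remains.
F4 = 1: row 4 has {2,3,4,5,6}; col 6 has {2,3,5,6}; region has {2} → only 1 remains.
B5 = 1: row 5 has {2,4}; col 2 has {2,3,4,6}; region has {2,3,4,5} → only 1 remains.
D5 = 6: row 5 has {1,2,4}; col 4 has {1,3,4,5}; region has {1,2} → only 6 remains.
E6 = 3: row 6 has {1,2,5,6}; col 5 has {1,2,4,6}; region has {1,2,4,5,6} → only 3 remains.
F6 = 4: row 6 has {1,2,3,5,6}; col 6 has {1,2,3,5,6}; region has {1,2,6} → only 4 remains.
B1 = 5: row 1 has {1,3,4,6}; col 2 has {1,2,3,4,6}; region has {1,3,4,6} → only 5 remains.
D1 = 2: row 1 has {1,3,4,5,6}; col 4 has {1,3,4,5,6}; region has {1,3,4,5,6} → only 2 remains.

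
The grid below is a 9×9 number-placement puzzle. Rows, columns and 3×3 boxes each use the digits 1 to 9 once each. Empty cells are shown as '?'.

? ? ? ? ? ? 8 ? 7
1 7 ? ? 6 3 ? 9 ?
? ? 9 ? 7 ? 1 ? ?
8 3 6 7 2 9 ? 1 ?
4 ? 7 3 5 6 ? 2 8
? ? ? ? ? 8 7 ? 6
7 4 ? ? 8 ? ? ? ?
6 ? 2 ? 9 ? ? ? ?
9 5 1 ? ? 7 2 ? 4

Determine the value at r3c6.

r4c9 = 5: row 4 has {1,2,3,6,7,8,9}; col 9 has {4,6,7,8}; box has {1,2,6,7,8} → only 5 remains.
r5c7 = 9: row 5 has {2,3,4,5,6,7,8}; col 7 has {1,2,7,8}; box has {1,2,5,6,7,8} → only 9 remains.
r6c3 = 5: row 6 has {6,7,8}; col 3 has {1,2,6,7,9}; box has {3,4,6,7,8} → only 5 remains.
r7c3 = 3: row 7 has {4,7,8}; col 3 has {1,2,5,6,7,9}; box has {1,2,4,5,6,7,9} → only 3 remains.
r8c2 = 8: row 8 has {2,6,9}; col 2 has {3,4,5,7}; box has {1,2,3,4,5,6,7,9} → only 8 remains.
r9c4 = 6: row 9 has {1,2,4,5,7,9}; col 4 has {3,7}; box has {7,8,9} → only 6 remains.
r9c5 = 3: row 9 has {1,2,4,5,6,7,9}; col 5 has {2,5,6,7,8,9}; box has {6,7,8,9} → only 3 remains.
r9c8 = 8: row 9 has {1,2,3,4,5,6,7,9}; col 8 has {1,2,9}; box has {2,4} → only 8 remains.
r1c3 = 4: row 1 has {7,8}; col 3 has {1,2,3,5,6,7,9}; box has {1,7,9} → only 4 remains.
r1c5 = 1: row 1 has {4,7,8}; col 5 has {2,3,5,6,7,8,9}; box has {3,6,7} → only 1 remains.
r2c3 = 8: row 2 has {1,3,6,7,9}; col 3 has {1,2,3,4,5,6,7,9}; box has {1,4,7,9} → only 8 remains.
r2c9 = 2: row 2 has {1,3,6,7,8,9}; col 9 has {4,5,6,7,8}; box has {1,7,8,9} → only 2 remains.
r3c9 = 3: row 3 has {1,7,9}; col 9 has {2,4,5,6,7,8}; box has {1,2,7,8,9} → only 3 remains.
r4c7 = 4: row 4 has {1,2,3,5,6,7,8,9}; col 7 has {1,2,7,8,9}; box has {1,2,5,6,7,8,9} → only 4 remains.
r5c2 = 1: row 5 has {2,3,4,5,6,7,8,9}; col 2 has {3,4,5,7,8}; box has {3,4,5,6,7,8} → only 1 remains.
r6c1 = 2: row 6 has {5,6,7,8}; col 1 has {1,4,6,7,8,9}; box has {1,3,4,5,6,7,8} → only 2 remains.
r6c2 = 9: row 6 has {2,5,6,7,8}; col 2 has {1,3,4,5,7,8}; box has {1,2,3,4,5,6,7,8} → only 9 remains.
r6c5 = 4: row 6 has {2,5,6,7,8,9}; col 5 has {1,2,3,5,6,7,8,9}; box has {2,3,5,6,7,8,9} → only 4 remains.
r6c8 = 3: row 6 has {2,4,5,6,7,8,9}; col 8 has {1,2,8,9}; box has {1,2,4,5,6,7,8,9} → only 3 remains.
r8c9 = 1: row 8 has {2,6,8,9}; col 9 has {2,3,4,5,6,7,8}; box has {2,4,8} → only 1 remains.
r2c7 = 5: row 2 has {1,2,3,6,7,8,9}; col 7 has {1,2,4,7,8,9}; box has {1,2,3,7,8,9} → only 5 remains.
r3c1 = 5: row 3 has {1,3,7,9}; col 1 has {1,2,4,6,7,8,9}; box has {1,4,7,8,9} → only 5 remains.
r6c4 = 1: row 6 has {2,3,4,5,6,7,8,9}; col 4 has {3,6,7}; box has {2,3,4,5,6,7,8,9} → only 1 remains.
r7c7 = 6: row 7 has {3,4,7,8}; col 7 has {1,2,4,5,7,8,9}; box has {1,2,4,8} → only 6 remains.
r7c8 = 5: row 7 has {3,4,6,7,8}; col 8 has {1,2,3,8,9}; box has {1,2,4,6,8} → only 5 remains.
r7c9 = 9: row 7 has {3,4,5,6,7,8}; col 9 has {1,2,3,4,5,6,7,8}; box has {1,2,4,5,6,8} → only 9 remains.
r8c7 = 3: row 8 has {1,2,6,8,9}; col 7 has {1,2,4,5,6,7,8,9}; box has {1,2,4,5,6,8,9} → only 3 remains.
r8c8 = 7: row 8 has {1,2,3,6,8,9}; col 8 has {1,2,3,5,8,9}; box has {1,2,3,4,5,6,8,9} → only 7 remains.
r1c1 = 3: row 1 has {1,4,7,8}; col 1 has {1,2,4,5,6,7,8,9}; box has {1,4,5,7,8,9} → only 3 remains.
r1c8 = 6: row 1 has {1,3,4,7,8}; col 8 has {1,2,3,5,7,8,9}; box has {1,2,3,5,7,8,9} → only 6 remains.
r2c4 = 4: row 2 has {1,2,3,5,6,7,8,9}; col 4 has {1,3,6,7}; box has {1,3,6,7} → only 4 remains.
r3c6 = 2: row 3 has {1,3,5,7,9}; col 6 has {3,6,7,8,9}; box has {1,3,4,6,7} → only 2 remains.

2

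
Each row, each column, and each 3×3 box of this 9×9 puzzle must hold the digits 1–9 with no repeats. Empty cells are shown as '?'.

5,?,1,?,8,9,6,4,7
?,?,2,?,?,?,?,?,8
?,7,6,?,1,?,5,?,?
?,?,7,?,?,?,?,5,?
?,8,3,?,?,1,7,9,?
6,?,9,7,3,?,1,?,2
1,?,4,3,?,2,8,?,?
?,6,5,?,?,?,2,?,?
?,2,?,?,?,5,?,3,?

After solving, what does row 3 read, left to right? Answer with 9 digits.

r1c2 = 3: row 1 has {1,4,5,6,7,8,9}; col 2 has {2,6,7,8}; box has {1,2,5,6,7} → only 3 remains.
r1c4 = 2: row 1 has {1,3,4,5,6,7,8,9}; col 4 has {3,7}; box has {1,8,9} → only 2 remains.
r2c8 = 1: row 2 has {2,8}; col 8 has {3,4,5,9}; box has {4,5,6,7,8} → only 1 remains.
r3c4 = 4: row 3 has {1,5,6,7}; col 4 has {2,3,7}; box has {1,2,8,9} → only 4 remains.
r3c6 = 3: row 3 has {1,4,5,6,7}; col 6 has {1,2,5,9}; box has {1,2,4,8,9} → only 3 remains.
r3c8 = 2: row 3 has {1,3,4,5,6,7}; col 8 has {1,3,4,5,9}; box has {1,4,5,6,7,8} → only 2 remains.
r3c9 = 9: row 3 has {1,2,3,4,5,6,7}; col 9 has {2,7,8}; box has {1,2,4,5,6,7,8} → only 9 remains.
r6c8 = 8: row 6 has {1,2,3,6,7,9}; col 8 has {1,2,3,4,5,9}; box has {1,2,5,7,9} → only 8 remains.
r7c2 = 9: row 7 has {1,2,3,4,8}; col 2 has {2,3,6,7,8}; box has {1,2,4,5,6} → only 9 remains.
r8c8 = 7: row 8 has {2,5,6}; col 8 has {1,2,3,4,5,8,9}; box has {2,3,8} → only 7 remains.
r9c3 = 8: row 9 has {2,3,5}; col 3 has {1,2,3,4,5,6,7,9}; box has {1,2,4,5,6,9} → only 8 remains.
r2c2 = 4: row 2 has {1,2,8}; col 2 has {2,3,6,7,8,9}; box has {1,2,3,5,6,7} → only 4 remains.
r2c7 = 3: row 2 has {1,2,4,8}; col 7 has {1,2,5,6,7,8}; box has {1,2,4,5,6,7,8,9} → only 3 remains.
r3c1 = 8: row 3 has {1,2,3,4,5,6,7,9}; col 1 has {1,5,6}; box has {1,2,3,4,5,6,7} → only 8 remains.

876413529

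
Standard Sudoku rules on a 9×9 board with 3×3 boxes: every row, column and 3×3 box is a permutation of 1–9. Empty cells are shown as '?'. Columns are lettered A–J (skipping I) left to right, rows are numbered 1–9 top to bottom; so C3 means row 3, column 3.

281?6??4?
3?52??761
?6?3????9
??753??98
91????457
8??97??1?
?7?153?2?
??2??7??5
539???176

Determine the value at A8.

1

D1 = 7 (sole candidate).
J1 = 3 (sole candidate).
C3 = 4 (sole candidate).
H3 = 8 (sole candidate).
J6 = 2 (sole candidate).
J7 = 4 (sole candidate).
B8 = 4 (sole candidate).
H8 = 3 (sole candidate).
G1 = 5 (sole candidate).
B2 = 9 (sole candidate).
A3 = 7 (sole candidate).
E3 = 1 (sole candidate).
F3 = 5 (sole candidate).
G3 = 2 (sole candidate).
B4 = 2 (sole candidate).
G4 = 6 (sole candidate).
B6 = 5 (sole candidate).
G6 = 3 (sole candidate).
A7 = 6 (sole candidate).
C7 = 8 (sole candidate).
G7 = 9 (sole candidate).
A8 = 1: row 8 has {2,3,4,5,7}; col 1 has {2,3,5,6,7,8,9}; box has {2,3,4,5,6,7,8,9} → only 1 remains.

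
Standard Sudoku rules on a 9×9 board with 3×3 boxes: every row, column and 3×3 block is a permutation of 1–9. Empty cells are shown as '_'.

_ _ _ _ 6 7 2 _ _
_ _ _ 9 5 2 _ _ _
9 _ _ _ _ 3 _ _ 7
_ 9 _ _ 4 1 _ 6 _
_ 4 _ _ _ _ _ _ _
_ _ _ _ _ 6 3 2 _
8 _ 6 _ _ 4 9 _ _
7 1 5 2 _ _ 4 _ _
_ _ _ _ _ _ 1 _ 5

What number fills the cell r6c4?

r4c9 = 8: row 4 has {1,4,6,9}; col 9 has {5,7}; box has {2,3,6} → only 8 remains.
r5c1 = 6: in row 5, 6 can only go here (every other open cell in that row sees a 6).
r6c9 = 4: in row 6, 4 can only go here (every other open cell in that row sees a 4).
r6c5 = 9: in row 6, 9 can only go here (every other open cell in that row sees a 9).
r7c4 = 5: in row 7, 5 can only go here (every other open cell in that row sees a 5).
r7c5 = 1: in row 7, 1 can only go here (every other open cell in that row sees a 1).
r3c5 = 8: row 3 has {3,7,9}; col 5 has {1,4,5,6,9}; box has {2,3,5,6,7,9} → only 8 remains.
r8c5 = 3: row 8 has {1,2,4,5,7}; col 5 has {1,4,5,6,8,9}; box has {1,2,4,5} → only 3 remains.
r8c8 = 8: row 8 has {1,2,3,4,5,7}; col 8 has {2,6}; box has {1,4,5,9} → only 8 remains.
r8c9 = 6: row 8 has {1,2,3,4,5,7,8}; col 9 has {4,5,7,8}; box has {1,4,5,8,9} → only 6 remains.
r9c5 = 7: row 9 has {1,5}; col 5 has {1,3,4,5,6,8,9}; box has {1,2,3,4,5} → only 7 remains.
r9c8 = 3: row 9 has {1,5,7}; col 8 has {2,6,8}; box has {1,4,5,6,8,9} → only 3 remains.
r5c5 = 2: row 5 has {4,6}; col 5 has {1,3,4,5,6,7,8,9}; box has {1,4,6,9} → only 2 remains.
r7c8 = 7: row 7 has {1,4,5,6,8,9}; col 8 has {2,3,6,8}; box has {1,3,4,5,6,8,9} → only 7 remains.
r7c9 = 2: row 7 has {1,4,5,6,7,8,9}; col 9 has {4,5,6,7,8}; box has {1,3,4,5,6,7,8,9} → only 2 remains.
r8c6 = 9: row 8 has {1,2,3,4,5,6,7,8}; col 6 has {1,2,3,4,6,7}; box has {1,2,3,4,5,7} → only 9 remains.
r9c2 = 2: row 9 has {1,3,5,7}; col 2 has {1,4,9}; box has {1,5,6,7,8} → only 2 remains.
r9c6 = 8: row 9 has {1,2,3,5,7}; col 6 has {1,2,3,4,6,7,9}; box has {1,2,3,4,5,7,9} → only 8 remains.
r5c6 = 5: row 5 has {2,4,6}; col 6 has {1,2,3,4,6,7,8,9}; box has {1,2,4,6,9} → only 5 remains.
r5c7 = 7: row 5 has {2,4,5,6}; col 7 has {1,2,3,4,9}; box has {2,3,4,6,8} → only 7 remains.
r7c2 = 3: row 7 has {1,2,4,5,6,7,8,9}; col 2 has {1,2,4,9}; box has {1,2,5,6,7,8} → only 3 remains.
r9c1 = 4: row 9 has {1,2,3,5,7,8}; col 1 has {6,7,8,9}; box has {1,2,3,5,6,7,8} → only 4 remains.
r9c3 = 9: row 9 has {1,2,3,4,5,7,8}; col 3 has {5,6}; box has {1,2,3,4,5,6,7,8} → only 9 remains.
r9c4 = 6: row 9 has {1,2,3,4,5,7,8,9}; col 4 has {2,5,9}; box has {1,2,3,4,5,7,8,9} → only 6 remains.
r4c7 = 5: row 4 has {1,4,6,8,9}; col 7 has {1,2,3,4,7,9}; box has {2,3,4,6,7,8} → only 5 remains.
r3c7 = 6: row 3 has {3,7,8,9}; col 7 has {1,2,3,4,5,7,9}; box has {2,7} → only 6 remains.
r2c7 = 8: row 2 has {2,5,9}; col 7 has {1,2,3,4,5,6,7,9}; box has {2,6,7} → only 8 remains.
r3c2 = 5: row 3 has {3,6,7,8,9}; col 2 has {1,2,3,4,9}; box has {9} → only 5 remains.
r1c2 = 8: row 1 has {2,6,7}; col 2 has {1,2,3,4,5,9}; box has {5,9} → only 8 remains.
r6c2 = 7: row 6 has {2,3,4,6,9}; col 2 has {1,2,3,4,5,8,9}; box has {4,6,9} → only 7 remains.
r6c4 = 8: row 6 has {2,3,4,6,7,9}; col 4 has {2,5,6,9}; box has {1,2,4,5,6,9} → only 8 remains.

8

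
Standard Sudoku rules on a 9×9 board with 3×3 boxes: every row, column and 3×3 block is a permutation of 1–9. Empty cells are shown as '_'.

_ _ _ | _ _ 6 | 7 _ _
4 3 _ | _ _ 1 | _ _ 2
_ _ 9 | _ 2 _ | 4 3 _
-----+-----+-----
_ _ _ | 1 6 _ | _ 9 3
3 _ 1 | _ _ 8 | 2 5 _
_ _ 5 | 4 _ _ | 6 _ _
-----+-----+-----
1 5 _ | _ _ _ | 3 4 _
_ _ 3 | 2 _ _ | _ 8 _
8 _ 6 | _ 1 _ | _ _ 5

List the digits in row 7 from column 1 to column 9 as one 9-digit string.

152689347

r1c8 = 1: row 1 has {6,7}; col 8 has {3,4,5,8,9}; box has {2,3,4,7} → only 1 remains.
r2c8 = 6: row 2 has {1,2,3,4}; col 8 has {1,3,4,5,8,9}; box has {1,2,3,4,7} → only 6 remains.
r3c9 = 8: row 3 has {2,3,4,9}; col 9 has {2,3,5}; box has {1,2,3,4,6,7} → only 8 remains.
r4c7 = 8: row 4 has {1,3,6,9}; col 7 has {2,3,4,6,7}; box has {2,3,5,6,9} → only 8 remains.
r6c8 = 7: row 6 has {4,5,6}; col 8 has {1,3,4,5,6,8,9}; box has {2,3,5,6,8,9} → only 7 remains.
r6c9 = 1: row 6 has {4,5,6,7}; col 9 has {2,3,5,8}; box has {2,3,5,6,7,8,9} → only 1 remains.
r9c7 = 9: row 9 has {1,5,6,8}; col 7 has {2,3,4,6,7,8}; box has {3,4,5,8} → only 9 remains.
r9c8 = 2: row 9 has {1,5,6,8,9}; col 8 has {1,3,4,5,6,7,8,9}; box has {3,4,5,8,9} → only 2 remains.
r1c9 = 9: row 1 has {1,6,7}; col 9 has {1,2,3,5,8}; box has {1,2,3,4,6,7,8} → only 9 remains.
r2c7 = 5: row 2 has {1,2,3,4,6}; col 7 has {2,3,4,6,7,8,9}; box has {1,2,3,4,6,7,8,9} → only 5 remains.
r5c9 = 4: row 5 has {1,2,3,5,8}; col 9 has {1,2,3,5,8,9}; box has {1,2,3,5,6,7,8,9} → only 4 remains.
r8c7 = 1: row 8 has {2,3,8}; col 7 has {2,3,4,5,6,7,8,9}; box has {2,3,4,5,8,9} → only 1 remains.
r1c5 = 4: in row 1, 4 can only go here (every other open cell in that row sees a 4).
r1c4 = 3: in row 1, 3 can only go here (every other open cell in that row sees a 3).
r9c4 = 7: row 9 has {1,2,5,6,8,9}; col 4 has {1,2,3,4}; box has {1,2} → only 7 remains.
r3c4 = 5: row 3 has {2,3,4,8,9}; col 4 has {1,2,3,4,7}; box has {1,2,3,4,6} → only 5 remains.
r3c6 = 7: row 3 has {2,3,4,5,8,9}; col 6 has {1,6,8}; box has {1,2,3,4,5,6} → only 7 remains.
r5c4 = 9: row 5 has {1,2,3,4,5,8}; col 4 has {1,2,3,4,5,7}; box has {1,4,6,8} → only 9 remains.
r5c5 = 7: row 5 has {1,2,3,4,5,8,9}; col 5 has {1,2,4,6}; box has {1,4,6,8,9} → only 7 remains.
r6c5 = 3: row 6 has {1,4,5,6,7}; col 5 has {1,2,4,6,7}; box has {1,4,6,7,8,9} → only 3 remains.
r6c6 = 2: row 6 has {1,3,4,5,6,7}; col 6 has {1,6,7,8}; box has {1,3,4,6,7,8,9} → only 2 remains.
r7c6 = 9: row 7 has {1,3,4,5}; col 6 has {1,2,6,7,8}; box has {1,2,7} → only 9 remains.
r8c5 = 5: row 8 has {1,2,3,8}; col 5 has {1,2,3,4,6,7}; box has {1,2,7,9} → only 5 remains.
r8c6 = 4: row 8 has {1,2,3,5,8}; col 6 has {1,2,6,7,8,9}; box has {1,2,5,7,9} → only 4 remains.
r9c2 = 4: row 9 has {1,2,5,6,7,8,9}; col 2 has {3,5}; box has {1,3,5,6,8} → only 4 remains.
r9c6 = 3: row 9 has {1,2,4,5,6,7,8,9}; col 6 has {1,2,4,6,7,8,9}; box has {1,2,4,5,7,9} → only 3 remains.
r2c4 = 8: row 2 has {1,2,3,4,5,6}; col 4 has {1,2,3,4,5,7,9}; box has {1,2,3,4,5,6,7} → only 8 remains.
r2c5 = 9: row 2 has {1,2,3,4,5,6,8}; col 5 has {1,2,3,4,5,6,7}; box has {1,2,3,4,5,6,7,8} → only 9 remains.
r3c1 = 6: row 3 has {2,3,4,5,7,8,9}; col 1 has {1,3,4,8}; box has {3,4,9} → only 6 remains.
r3c2 = 1: row 3 has {2,3,4,5,6,7,8,9}; col 2 has {3,4,5}; box has {3,4,6,9} → only 1 remains.
r4c6 = 5: row 4 has {1,3,6,8,9}; col 6 has {1,2,3,4,6,7,8,9}; box has {1,2,3,4,6,7,8,9} → only 5 remains.
r5c2 = 6: row 5 has {1,2,3,4,5,7,8,9}; col 2 has {1,3,4,5}; box has {1,3,5} → only 6 remains.
r6c1 = 9: row 6 has {1,2,3,4,5,6,7}; col 1 has {1,3,4,6,8}; box has {1,3,5,6} → only 9 remains.
r6c2 = 8: row 6 has {1,2,3,4,5,6,7,9}; col 2 has {1,3,4,5,6}; box has {1,3,5,6,9} → only 8 remains.
r7c4 = 6: row 7 has {1,3,4,5,9}; col 4 has {1,2,3,4,5,7,8,9}; box has {1,2,3,4,5,7,9} → only 6 remains.
r7c5 = 8: row 7 has {1,3,4,5,6,9}; col 5 has {1,2,3,4,5,6,7,9}; box has {1,2,3,4,5,6,7,9} → only 8 remains.
r7c9 = 7: row 7 has {1,3,4,5,6,8,9}; col 9 has {1,2,3,4,5,8,9}; box has {1,2,3,4,5,8,9} → only 7 remains.
r8c1 = 7: row 8 has {1,2,3,4,5,8}; col 1 has {1,3,4,6,8,9}; box has {1,3,4,5,6,8} → only 7 remains.
r8c2 = 9: row 8 has {1,2,3,4,5,7,8}; col 2 has {1,3,4,5,6,8}; box has {1,3,4,5,6,7,8} → only 9 remains.
r8c9 = 6: row 8 has {1,2,3,4,5,7,8,9}; col 9 has {1,2,3,4,5,7,8,9}; box has {1,2,3,4,5,7,8,9} → only 6 remains.
r1c2 = 2: row 1 has {1,3,4,6,7,9}; col 2 has {1,3,4,5,6,8,9}; box has {1,3,4,6,9} → only 2 remains.
r1c3 = 8: row 1 has {1,2,3,4,6,7,9}; col 3 has {1,3,5,6,9}; box has {1,2,3,4,6,9} → only 8 remains.
r2c3 = 7: row 2 has {1,2,3,4,5,6,8,9}; col 3 has {1,3,5,6,8,9}; box has {1,2,3,4,6,8,9} → only 7 remains.
r4c1 = 2: row 4 has {1,3,5,6,8,9}; col 1 has {1,3,4,6,7,8,9}; box has {1,3,5,6,8,9} → only 2 remains.
r4c2 = 7: row 4 has {1,2,3,5,6,8,9}; col 2 has {1,2,3,4,5,6,8,9}; box has {1,2,3,5,6,8,9} → only 7 remains.
r4c3 = 4: row 4 has {1,2,3,5,6,7,8,9}; col 3 has {1,3,5,6,7,8,9}; box has {1,2,3,5,6,7,8,9} → only 4 remains.
r7c3 = 2: row 7 has {1,3,4,5,6,7,8,9}; col 3 has {1,3,4,5,6,7,8,9}; box has {1,3,4,5,6,7,8,9} → only 2 remains.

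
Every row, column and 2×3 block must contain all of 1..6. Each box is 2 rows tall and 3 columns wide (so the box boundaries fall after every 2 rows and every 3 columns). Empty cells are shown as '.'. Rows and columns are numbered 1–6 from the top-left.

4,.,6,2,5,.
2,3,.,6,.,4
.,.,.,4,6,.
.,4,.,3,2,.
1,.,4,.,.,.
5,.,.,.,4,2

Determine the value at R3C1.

3

R1C2 = 1 (sole candidate).
R1C6 = 3 (sole candidate).
R2C3 = 5 (sole candidate).
R2C5 = 1 (sole candidate).
R3C1 = 3: row 3 has {4,6}; col 1 has {1,2,4,5}; box has {4} → only 3 remains.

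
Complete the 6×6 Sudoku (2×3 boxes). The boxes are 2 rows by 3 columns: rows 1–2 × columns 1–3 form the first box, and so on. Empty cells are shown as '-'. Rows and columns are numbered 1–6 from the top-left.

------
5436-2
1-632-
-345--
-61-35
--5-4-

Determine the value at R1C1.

6

R1C3 = 2 (sole candidate).
R2C5 = 1 (sole candidate).
R3C2 = 5 (sole candidate).
R3C6 = 4 (sole candidate).
R4C1 = 2 (sole candidate).
R4C5 = 6 (sole candidate).
R4C6 = 1 (sole candidate).
R5C1 = 4 (sole candidate).
R5C4 = 2 (sole candidate).
R6C1 = 3 (sole candidate).
R6C2 = 2 (sole candidate).
R6C4 = 1 (sole candidate).
R6C6 = 6 (sole candidate).
R1C1 = 6: row 1 has {2}; col 1 has {1,2,3,4,5}; box has {2,3,4,5} → only 6 remains.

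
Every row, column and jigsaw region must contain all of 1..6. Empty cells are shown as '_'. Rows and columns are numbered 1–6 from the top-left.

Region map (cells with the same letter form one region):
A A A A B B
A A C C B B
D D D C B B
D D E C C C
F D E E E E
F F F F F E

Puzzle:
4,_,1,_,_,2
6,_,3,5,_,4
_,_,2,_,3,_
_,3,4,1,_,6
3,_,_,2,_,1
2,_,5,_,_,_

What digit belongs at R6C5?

R1C2 = 5 (sole candidate).
R1C4 = 3 (sole candidate).
R1C5 = 6 (sole candidate).
R2C2 = 2 (sole candidate).
R2C5 = 1 (sole candidate).
R3C4 = 4 (sole candidate).
R3C6 = 5 (sole candidate).
R4C1 = 5 (sole candidate).
R4C5 = 2 (sole candidate).
R5C3 = 6 (sole candidate).
R5C5 = 5 (sole candidate).
R6C4 = 6 (sole candidate).
R6C5 = 4: row 6 has {2,5,6}; col 5 has {1,2,3,5,6}; region has {2,3,5,6} → only 4 remains.

4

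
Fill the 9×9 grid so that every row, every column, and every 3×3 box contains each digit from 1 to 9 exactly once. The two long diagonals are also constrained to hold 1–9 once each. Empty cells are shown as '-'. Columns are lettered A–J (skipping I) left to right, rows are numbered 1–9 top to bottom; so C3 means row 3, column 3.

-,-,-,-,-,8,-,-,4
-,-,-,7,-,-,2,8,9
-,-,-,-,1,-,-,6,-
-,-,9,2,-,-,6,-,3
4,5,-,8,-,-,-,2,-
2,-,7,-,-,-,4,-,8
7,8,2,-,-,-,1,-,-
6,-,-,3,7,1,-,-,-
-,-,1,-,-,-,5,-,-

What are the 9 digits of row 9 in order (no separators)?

B4 = 1 (sole candidate).
J7 = 6 (sole candidate).
B8 = 9 (sole candidate).
G8 = 8 (sole candidate).
H8 = 4 (sole candidate).
J8 = 2 (sole candidate).
A9 = 3: row 9 has {1,5}; col 1 has {2,4,6,7}; box has {1,2,6,7,8,9}; anti-diagonal has {2,4,8,9} → only 3 remains.
B9 = 4: row 9 has {1,3,5}; col 2 has {1,5,8,9}; box has {1,2,3,6,7,8,9} → only 4 remains.
J9 = 7: row 9 has {1,3,4,5}; col 9 has {2,3,4,6,8,9}; box has {1,2,4,5,6,8}; main diagonal has {1,2,4} → only 7 remains.
G3 = 7 (sole candidate).
J3 = 5 (sole candidate).
A4 = 8 (sole candidate).
F4 = 5 (sole candidate).
H4 = 7 (sole candidate).
E5 = 6 (sole candidate).
G5 = 9 (sole candidate).
J5 = 1 (sole candidate).
D6 = 1 (sole candidate).
H6 = 5 (sole candidate).
C8 = 5 (sole candidate).
H9 = 9: row 9 has {1,3,4,5,7}; col 8 has {2,4,5,6,7,8}; box has {1,2,4,5,6,7,8} → only 9 remains.
G1 = 3 (sole candidate).
H1 = 1 (sole candidate).
B2 = 3 (sole candidate).
A3 = 9 (sole candidate).
B3 = 2 (sole candidate).
C3 = 8 (sole candidate).
D3 = 4 (sole candidate).
F3 = 3 (sole candidate).
E4 = 4 (sole candidate).
C5 = 3 (sole candidate).
F5 = 7 (sole candidate).
B6 = 6 (sole candidate).
F6 = 9 (sole candidate).
F7 = 4 (sole candidate).
H7 = 3 (sole candidate).
D9 = 6: row 9 has {1,3,4,5,7,9}; col 4 has {1,2,3,4,7,8}; box has {1,3,4,7} → only 6 remains.
F9 = 2: row 9 has {1,3,4,5,6,7,9}; col 6 has {1,3,4,5,7,8,9}; box has {1,3,4,6,7} → only 2 remains.
A1 = 5 (sole candidate).
B1 = 7 (sole candidate).
C1 = 6 (sole candidate).
D1 = 9 (sole candidate).
E1 = 2 (sole candidate).
A2 = 1 (sole candidate).
C2 = 4 (sole candidate).
E2 = 5 (sole candidate).
F2 = 6 (sole candidate).
E6 = 3 (sole candidate).
D7 = 5 (sole candidate).
E7 = 9 (sole candidate).
E9 = 8: row 9 has {1,2,3,4,5,6,7,9}; col 5 has {1,2,3,4,5,6,7,9}; box has {1,2,3,4,5,6,7,9} → only 8 remains.

341682597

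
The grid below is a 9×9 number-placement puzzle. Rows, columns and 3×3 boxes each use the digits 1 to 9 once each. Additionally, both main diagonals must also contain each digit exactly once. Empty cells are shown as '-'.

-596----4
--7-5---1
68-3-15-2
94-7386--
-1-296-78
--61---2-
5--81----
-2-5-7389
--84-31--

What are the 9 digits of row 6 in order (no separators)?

r1c6 = 2 (sole candidate).
r1c8 = 3 (sole candidate).
r2c2 = 3 (sole candidate).
r2c4 = 9 (sole candidate).
r2c6 = 4 (sole candidate).
r2c7 = 8 (sole candidate).
r2c8 = 6 (sole candidate).
r3c3 = 4 (sole candidate).
r3c5 = 7 (sole candidate).
r3c8 = 9 (sole candidate).
r4c9 = 5 (sole candidate).
r5c1 = 3 (sole candidate).
r5c3 = 5 (sole candidate).
r5c7 = 4 (sole candidate).
r6c2 = 7: row 6 has {1,2,6}; col 2 has {1,2,3,4,5,8}; box has {1,3,4,5,6,9} → only 7 remains.
r6c5 = 4: row 6 has {1,2,6,7}; col 5 has {1,3,5,7,9}; box has {1,2,3,6,7,8,9} → only 4 remains.
r6c6 = 5: row 6 has {1,2,4,6,7}; col 6 has {1,2,3,4,6,7,8}; box has {1,2,3,4,6,7,8,9}; main diagonal has {3,4,7,8,9} → only 5 remains.
r6c7 = 9: row 6 has {1,2,4,5,6,7}; col 7 has {1,3,4,5,6,8}; box has {2,4,5,6,7,8} → only 9 remains.
r6c9 = 3: row 6 has {1,2,4,5,6,7,9}; col 9 has {1,2,4,5,8,9}; box has {2,4,5,6,7,8,9} → only 3 remains.
r7c3 = 3 (sole candidate).
r7c6 = 9 (sole candidate).
r7c7 = 2 (sole candidate).
r7c8 = 4 (sole candidate).
r8c3 = 1 (sole candidate).
r8c5 = 6 (sole candidate).
r9c1 = 7 (sole candidate).
r9c5 = 2 (sole candidate).
r9c8 = 5 (sole candidate).
r9c9 = 6 (sole candidate).
r1c1 = 1 (sole candidate).
r1c5 = 8 (sole candidate).
r1c7 = 7 (sole candidate).
r2c1 = 2 (sole candidate).
r4c3 = 2 (sole candidate).
r4c8 = 1 (sole candidate).
r6c1 = 8: row 6 has {1,2,3,4,5,6,7,9}; col 1 has {1,2,3,5,6,7,9}; box has {1,2,3,4,5,6,7,9} → only 8 remains.

876145923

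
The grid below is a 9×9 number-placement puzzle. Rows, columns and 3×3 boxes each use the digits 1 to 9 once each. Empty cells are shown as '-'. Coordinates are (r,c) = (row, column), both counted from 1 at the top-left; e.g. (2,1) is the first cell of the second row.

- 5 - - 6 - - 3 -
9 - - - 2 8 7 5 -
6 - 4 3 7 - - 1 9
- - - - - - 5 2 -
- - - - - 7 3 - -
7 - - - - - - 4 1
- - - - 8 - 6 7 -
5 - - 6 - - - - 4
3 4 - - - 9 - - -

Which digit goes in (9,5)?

(2,9) = 6 (sole candidate).
(3,6) = 5 (sole candidate).
(5,9) = 8 (sole candidate).
(6,7) = 9 (sole candidate).
(9,8) = 8 (sole candidate).
(1,9) = 2 (sole candidate).
(3,7) = 8 (sole candidate).
(4,9) = 7 (sole candidate).
(5,8) = 6 (sole candidate).
(8,8) = 9 (sole candidate).
(9,9) = 5 (sole candidate).
(1,7) = 4 (sole candidate).
(3,2) = 2 (sole candidate).
(7,9) = 3 (sole candidate).
(9,5) = 1: row 9 has {3,4,5,8,9}; col 5 has {2,6,7,8}; box has {6,8,9} → only 1 remains.

1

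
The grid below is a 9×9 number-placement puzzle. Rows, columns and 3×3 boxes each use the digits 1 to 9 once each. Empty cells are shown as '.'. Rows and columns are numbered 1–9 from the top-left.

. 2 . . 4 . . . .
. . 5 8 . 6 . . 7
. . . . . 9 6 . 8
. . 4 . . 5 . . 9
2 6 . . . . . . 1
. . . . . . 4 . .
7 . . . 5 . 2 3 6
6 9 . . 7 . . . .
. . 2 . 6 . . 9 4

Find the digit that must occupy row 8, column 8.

row 8, column 9 = 5: row 8 has {6,7,9}; col 9 has {1,4,6,7,8,9}; box has {2,3,4,6,9} → only 5 remains.
row 1, column 9 = 3: row 1 has {2,4}; col 9 has {1,4,5,6,7,8,9}; box has {6,7,8} → only 3 remains.
row 6, column 9 = 2: row 6 has {4}; col 9 has {1,3,4,5,6,7,8,9}; box has {1,4,9} → only 2 remains.
row 1, column 3 = 6: in row 1, 6 can only go here (every other open cell in that row sees a 6).
row 1, column 1 = 8: in row 1, 8 can only go here (every other open cell in that row sees an 8).
row 1, column 7 = 9: in row 1, 9 can only go here (every other open cell in that row sees a 9).
row 2, column 7 = 1: row 2 has {5,6,7,8}; col 7 has {2,4,6,9}; box has {3,6,7,8,9} → only 1 remains.
row 8, column 7 = 8: row 8 has {5,6,7,9}; col 7 has {1,2,4,6,9}; box has {2,3,4,5,6,9} → only 8 remains.
row 8, column 8 = 1: row 8 has {5,6,7,8,9}; col 8 has {3,9}; box has {2,3,4,5,6,8,9} → only 1 remains.

1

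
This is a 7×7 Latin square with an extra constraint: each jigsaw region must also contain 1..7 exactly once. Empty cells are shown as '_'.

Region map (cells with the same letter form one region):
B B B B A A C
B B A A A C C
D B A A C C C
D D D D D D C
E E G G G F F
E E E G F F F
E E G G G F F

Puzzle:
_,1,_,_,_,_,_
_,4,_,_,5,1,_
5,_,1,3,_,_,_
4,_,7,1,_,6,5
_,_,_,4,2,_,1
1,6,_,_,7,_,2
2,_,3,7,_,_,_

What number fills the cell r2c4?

6

r4c5 = 3: row 4 has {1,4,5,6,7}; col 5 has {2,5,7}; region has {1,4,5,6,7} → only 3 remains.
r6c4 = 5: row 6 has {1,2,6,7}; col 4 has {1,3,4,7}; region has {2,3,4,7} → only 5 remains.
r7c2 = 5: row 7 has {2,3,7}; col 2 has {1,4,6}; region has {1,2,6} → only 5 remains.
r7c6 = 4: row 7 has {2,3,5,7}; col 6 has {1,6}; region has {1,2,7} → only 4 remains.
r7c7 = 6: row 7 has {2,3,4,5,7}; col 7 has {1,2,5}; region has {1,2,4,7} → only 6 remains.
r4c2 = 2: row 4 has {1,3,4,5,6,7}; col 2 has {1,4,5,6}; region has {1,3,4,5,6,7} → only 2 remains.
r5c3 = 6: row 5 has {1,2,4}; col 3 has {1,3,7}; region has {2,3,4,5,7} → only 6 remains.
r6c3 = 4: row 6 has {1,2,5,6,7}; col 3 has {1,3,6,7}; region has {1,2,5,6} → only 4 remains.
r6c6 = 3: row 6 has {1,2,4,5,6,7}; col 6 has {1,4,6}; region has {1,2,4,6,7} → only 3 remains.
r7c5 = 1: row 7 has {2,3,4,5,6,7}; col 5 has {2,3,5,7}; region has {2,3,4,5,6,7} → only 1 remains.
r2c3 = 2: row 2 has {1,4,5}; col 3 has {1,3,4,6,7}; region has {1,3,5} → only 2 remains.
r2c4 = 6: row 2 has {1,2,4,5}; col 4 has {1,3,4,5,7}; region has {1,2,3,5} → only 6 remains.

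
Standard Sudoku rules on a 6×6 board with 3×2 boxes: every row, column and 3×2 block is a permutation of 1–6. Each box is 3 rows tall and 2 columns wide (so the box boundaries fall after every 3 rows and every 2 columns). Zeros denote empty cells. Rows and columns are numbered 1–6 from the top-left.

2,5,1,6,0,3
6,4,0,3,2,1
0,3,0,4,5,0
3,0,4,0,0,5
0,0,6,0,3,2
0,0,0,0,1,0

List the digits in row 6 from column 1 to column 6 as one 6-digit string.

R1C5 = 4: row 1 has {1,2,3,5,6}; col 5 has {1,2,3,5}; box has {1,2,3,5} → only 4 remains.
R2C3 = 5: row 2 has {1,2,3,4,6}; col 3 has {1,4,6}; box has {1,3,4,6} → only 5 remains.
R3C1 = 1: row 3 has {3,4,5}; col 1 has {2,3,6}; box has {2,3,4,5,6} → only 1 remains.
R3C3 = 2: row 3 has {1,3,4,5}; col 3 has {1,4,5,6}; box has {1,3,4,5,6} → only 2 remains.
R3C6 = 6: row 3 has {1,2,3,4,5}; col 6 has {1,2,3,5}; box has {1,2,3,4,5} → only 6 remains.
R4C5 = 6: row 4 has {3,4,5}; col 5 has {1,2,3,4,5}; box has {1,2,3,5} → only 6 remains.
R5C2 = 1: row 5 has {2,3,6}; col 2 has {3,4,5}; box has {3} → only 1 remains.
R5C4 = 5: row 5 has {1,2,3,6}; col 4 has {3,4,6}; box has {4,6} → only 5 remains.
R6C3 = 3: row 6 has {1}; col 3 has {1,2,4,5,6}; box has {4,5,6} → only 3 remains.
R6C4 = 2: row 6 has {1,3}; col 4 has {3,4,5,6}; box has {3,4,5,6} → only 2 remains.
R6C6 = 4: row 6 has {1,2,3}; col 6 has {1,2,3,5,6}; box has {1,2,3,5,6} → only 4 remains.
R4C2 = 2: row 4 has {3,4,5,6}; col 2 has {1,3,4,5}; box has {1,3} → only 2 remains.
R4C4 = 1: row 4 has {2,3,4,5,6}; col 4 has {2,3,4,5,6}; box has {2,3,4,5,6} → only 1 remains.
R5C1 = 4: row 5 has {1,2,3,5,6}; col 1 has {1,2,3,6}; box has {1,2,3} → only 4 remains.
R6C1 = 5: row 6 has {1,2,3,4}; col 1 has {1,2,3,4,6}; box has {1,2,3,4} → only 5 remains.
R6C2 = 6: row 6 has {1,2,3,4,5}; col 2 has {1,2,3,4,5}; box has {1,2,3,4,5} → only 6 remains.

563214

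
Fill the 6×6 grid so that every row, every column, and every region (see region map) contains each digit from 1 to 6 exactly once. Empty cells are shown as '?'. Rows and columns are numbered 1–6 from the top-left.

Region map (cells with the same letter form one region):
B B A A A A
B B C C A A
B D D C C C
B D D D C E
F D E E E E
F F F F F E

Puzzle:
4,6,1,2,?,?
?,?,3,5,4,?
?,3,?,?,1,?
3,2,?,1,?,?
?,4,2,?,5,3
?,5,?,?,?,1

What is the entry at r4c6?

r1c5 = 3: row 1 has {1,2,4,6}; col 5 has {1,4,5}; region has {1,2,4} → only 3 remains.
r1c6 = 5: row 1 has {1,2,3,4,6}; col 6 has {1,3}; region has {1,2,3,4} → only 5 remains.
r2c2 = 1: row 2 has {3,4,5}; col 2 has {2,3,4,5,6}; region has {3,4,6} → only 1 remains.
r2c6 = 6: row 2 has {1,3,4,5}; col 6 has {1,3,5}; region has {1,2,3,4,5} → only 6 remains.
r4c5 = 6: row 4 has {1,2,3}; col 5 has {1,3,4,5}; region has {1,3,5} → only 6 remains.
r4c6 = 4: row 4 has {1,2,3,6}; col 6 has {1,3,5,6}; region has {1,2,3,5} → only 4 remains.

4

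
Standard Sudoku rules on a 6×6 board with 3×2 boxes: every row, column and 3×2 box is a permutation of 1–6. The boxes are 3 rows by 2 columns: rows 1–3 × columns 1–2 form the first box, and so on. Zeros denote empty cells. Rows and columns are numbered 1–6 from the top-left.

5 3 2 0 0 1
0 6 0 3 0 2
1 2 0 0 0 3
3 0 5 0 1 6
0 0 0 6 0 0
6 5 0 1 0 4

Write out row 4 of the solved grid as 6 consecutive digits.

345216

R1C4 = 4: row 1 has {1,2,3,5}; col 4 has {1,3,6}; box has {2,3} → only 4 remains.
R1C5 = 6: row 1 has {1,2,3,4,5}; col 5 has {1}; box has {1,2,3} → only 6 remains.
R2C1 = 4: row 2 has {2,3,6}; col 1 has {1,3,5,6}; box has {1,2,3,5,6} → only 4 remains.
R2C3 = 1: row 2 has {2,3,4,6}; col 3 has {2,5}; box has {2,3,4} → only 1 remains.
R2C5 = 5: row 2 has {1,2,3,4,6}; col 5 has {1,6}; box has {1,2,3,6} → only 5 remains.
R3C3 = 6: row 3 has {1,2,3}; col 3 has {1,2,5}; box has {1,2,3,4} → only 6 remains.
R3C4 = 5: row 3 has {1,2,3,6}; col 4 has {1,3,4,6}; box has {1,2,3,4,6} → only 5 remains.
R3C5 = 4: row 3 has {1,2,3,5,6}; col 5 has {1,5,6}; box has {1,2,3,5,6} → only 4 remains.
R4C2 = 4: row 4 has {1,3,5,6}; col 2 has {2,3,5,6}; box has {3,5,6} → only 4 remains.
R4C4 = 2: row 4 has {1,3,4,5,6}; col 4 has {1,3,4,5,6}; box has {1,5,6} → only 2 remains.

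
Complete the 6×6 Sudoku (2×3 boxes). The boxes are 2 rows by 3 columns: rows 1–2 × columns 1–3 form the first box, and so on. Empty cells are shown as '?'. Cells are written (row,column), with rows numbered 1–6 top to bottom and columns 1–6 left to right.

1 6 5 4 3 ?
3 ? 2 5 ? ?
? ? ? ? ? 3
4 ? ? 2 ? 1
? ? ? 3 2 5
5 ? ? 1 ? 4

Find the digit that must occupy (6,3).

(1,6) = 2 (sole candidate).
(2,2) = 4 (sole candidate).
(2,6) = 6 (sole candidate).
(3,4) = 6 (sole candidate).
(4,5) = 5 (sole candidate).
(5,1) = 6 (sole candidate).
(5,2) = 1 (sole candidate).
(5,3) = 4 (sole candidate).
(6,3) = 3: row 6 has {1,4,5}; col 3 has {2,4,5}; box has {1,4,5,6} → only 3 remains.

3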